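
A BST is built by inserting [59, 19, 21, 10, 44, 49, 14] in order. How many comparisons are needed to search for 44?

Search path for 44: 59 -> 19 -> 21 -> 44
Found: True
Comparisons: 4


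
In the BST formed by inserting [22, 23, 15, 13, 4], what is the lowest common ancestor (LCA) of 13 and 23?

Tree insertion order: [22, 23, 15, 13, 4]
Tree (level-order array): [22, 15, 23, 13, None, None, None, 4]
In a BST, the LCA of p=13, q=23 is the first node v on the
root-to-leaf path with p <= v <= q (go left if both < v, right if both > v).
Walk from root:
  at 22: 13 <= 22 <= 23, this is the LCA
LCA = 22


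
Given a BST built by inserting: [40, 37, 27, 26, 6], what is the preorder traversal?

Tree insertion order: [40, 37, 27, 26, 6]
Tree (level-order array): [40, 37, None, 27, None, 26, None, 6]
Preorder traversal: [40, 37, 27, 26, 6]


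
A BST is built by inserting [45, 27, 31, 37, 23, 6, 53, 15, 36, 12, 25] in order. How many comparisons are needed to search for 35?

Search path for 35: 45 -> 27 -> 31 -> 37 -> 36
Found: False
Comparisons: 5


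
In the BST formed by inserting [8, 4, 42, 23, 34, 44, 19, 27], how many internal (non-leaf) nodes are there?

Tree built from: [8, 4, 42, 23, 34, 44, 19, 27]
Tree (level-order array): [8, 4, 42, None, None, 23, 44, 19, 34, None, None, None, None, 27]
Rule: An internal node has at least one child.
Per-node child counts:
  node 8: 2 child(ren)
  node 4: 0 child(ren)
  node 42: 2 child(ren)
  node 23: 2 child(ren)
  node 19: 0 child(ren)
  node 34: 1 child(ren)
  node 27: 0 child(ren)
  node 44: 0 child(ren)
Matching nodes: [8, 42, 23, 34]
Count of internal (non-leaf) nodes: 4


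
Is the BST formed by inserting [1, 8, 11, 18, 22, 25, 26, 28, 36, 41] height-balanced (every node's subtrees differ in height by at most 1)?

Tree (level-order array): [1, None, 8, None, 11, None, 18, None, 22, None, 25, None, 26, None, 28, None, 36, None, 41]
Definition: a tree is height-balanced if, at every node, |h(left) - h(right)| <= 1 (empty subtree has height -1).
Bottom-up per-node check:
  node 41: h_left=-1, h_right=-1, diff=0 [OK], height=0
  node 36: h_left=-1, h_right=0, diff=1 [OK], height=1
  node 28: h_left=-1, h_right=1, diff=2 [FAIL (|-1-1|=2 > 1)], height=2
  node 26: h_left=-1, h_right=2, diff=3 [FAIL (|-1-2|=3 > 1)], height=3
  node 25: h_left=-1, h_right=3, diff=4 [FAIL (|-1-3|=4 > 1)], height=4
  node 22: h_left=-1, h_right=4, diff=5 [FAIL (|-1-4|=5 > 1)], height=5
  node 18: h_left=-1, h_right=5, diff=6 [FAIL (|-1-5|=6 > 1)], height=6
  node 11: h_left=-1, h_right=6, diff=7 [FAIL (|-1-6|=7 > 1)], height=7
  node 8: h_left=-1, h_right=7, diff=8 [FAIL (|-1-7|=8 > 1)], height=8
  node 1: h_left=-1, h_right=8, diff=9 [FAIL (|-1-8|=9 > 1)], height=9
Node 28 violates the condition: |-1 - 1| = 2 > 1.
Result: Not balanced


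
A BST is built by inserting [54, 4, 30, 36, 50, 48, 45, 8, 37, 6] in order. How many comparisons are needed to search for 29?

Search path for 29: 54 -> 4 -> 30 -> 8
Found: False
Comparisons: 4


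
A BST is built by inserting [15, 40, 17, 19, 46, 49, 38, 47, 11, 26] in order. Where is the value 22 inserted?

Starting tree (level order): [15, 11, 40, None, None, 17, 46, None, 19, None, 49, None, 38, 47, None, 26]
Insertion path: 15 -> 40 -> 17 -> 19 -> 38 -> 26
Result: insert 22 as left child of 26
Final tree (level order): [15, 11, 40, None, None, 17, 46, None, 19, None, 49, None, 38, 47, None, 26, None, None, None, 22]


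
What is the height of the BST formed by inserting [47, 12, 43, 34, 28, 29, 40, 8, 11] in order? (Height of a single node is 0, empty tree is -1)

Insertion order: [47, 12, 43, 34, 28, 29, 40, 8, 11]
Tree (level-order array): [47, 12, None, 8, 43, None, 11, 34, None, None, None, 28, 40, None, 29]
Compute height bottom-up (empty subtree = -1):
  height(11) = 1 + max(-1, -1) = 0
  height(8) = 1 + max(-1, 0) = 1
  height(29) = 1 + max(-1, -1) = 0
  height(28) = 1 + max(-1, 0) = 1
  height(40) = 1 + max(-1, -1) = 0
  height(34) = 1 + max(1, 0) = 2
  height(43) = 1 + max(2, -1) = 3
  height(12) = 1 + max(1, 3) = 4
  height(47) = 1 + max(4, -1) = 5
Height = 5


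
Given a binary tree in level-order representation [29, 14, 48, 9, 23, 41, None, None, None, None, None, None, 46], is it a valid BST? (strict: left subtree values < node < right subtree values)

Level-order array: [29, 14, 48, 9, 23, 41, None, None, None, None, None, None, 46]
Validate using subtree bounds (lo, hi): at each node, require lo < value < hi,
then recurse left with hi=value and right with lo=value.
Preorder trace (stopping at first violation):
  at node 29 with bounds (-inf, +inf): OK
  at node 14 with bounds (-inf, 29): OK
  at node 9 with bounds (-inf, 14): OK
  at node 23 with bounds (14, 29): OK
  at node 48 with bounds (29, +inf): OK
  at node 41 with bounds (29, 48): OK
  at node 46 with bounds (41, 48): OK
No violation found at any node.
Result: Valid BST


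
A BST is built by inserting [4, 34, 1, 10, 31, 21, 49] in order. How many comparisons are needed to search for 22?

Search path for 22: 4 -> 34 -> 10 -> 31 -> 21
Found: False
Comparisons: 5


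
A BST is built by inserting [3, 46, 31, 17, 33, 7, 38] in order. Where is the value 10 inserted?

Starting tree (level order): [3, None, 46, 31, None, 17, 33, 7, None, None, 38]
Insertion path: 3 -> 46 -> 31 -> 17 -> 7
Result: insert 10 as right child of 7
Final tree (level order): [3, None, 46, 31, None, 17, 33, 7, None, None, 38, None, 10]


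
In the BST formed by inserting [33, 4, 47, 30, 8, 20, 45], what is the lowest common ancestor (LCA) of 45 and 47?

Tree insertion order: [33, 4, 47, 30, 8, 20, 45]
Tree (level-order array): [33, 4, 47, None, 30, 45, None, 8, None, None, None, None, 20]
In a BST, the LCA of p=45, q=47 is the first node v on the
root-to-leaf path with p <= v <= q (go left if both < v, right if both > v).
Walk from root:
  at 33: both 45 and 47 > 33, go right
  at 47: 45 <= 47 <= 47, this is the LCA
LCA = 47


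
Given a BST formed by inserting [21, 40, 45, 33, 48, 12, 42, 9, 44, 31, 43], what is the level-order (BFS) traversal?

Tree insertion order: [21, 40, 45, 33, 48, 12, 42, 9, 44, 31, 43]
Tree (level-order array): [21, 12, 40, 9, None, 33, 45, None, None, 31, None, 42, 48, None, None, None, 44, None, None, 43]
BFS from the root, enqueuing left then right child of each popped node:
  queue [21] -> pop 21, enqueue [12, 40], visited so far: [21]
  queue [12, 40] -> pop 12, enqueue [9], visited so far: [21, 12]
  queue [40, 9] -> pop 40, enqueue [33, 45], visited so far: [21, 12, 40]
  queue [9, 33, 45] -> pop 9, enqueue [none], visited so far: [21, 12, 40, 9]
  queue [33, 45] -> pop 33, enqueue [31], visited so far: [21, 12, 40, 9, 33]
  queue [45, 31] -> pop 45, enqueue [42, 48], visited so far: [21, 12, 40, 9, 33, 45]
  queue [31, 42, 48] -> pop 31, enqueue [none], visited so far: [21, 12, 40, 9, 33, 45, 31]
  queue [42, 48] -> pop 42, enqueue [44], visited so far: [21, 12, 40, 9, 33, 45, 31, 42]
  queue [48, 44] -> pop 48, enqueue [none], visited so far: [21, 12, 40, 9, 33, 45, 31, 42, 48]
  queue [44] -> pop 44, enqueue [43], visited so far: [21, 12, 40, 9, 33, 45, 31, 42, 48, 44]
  queue [43] -> pop 43, enqueue [none], visited so far: [21, 12, 40, 9, 33, 45, 31, 42, 48, 44, 43]
Result: [21, 12, 40, 9, 33, 45, 31, 42, 48, 44, 43]


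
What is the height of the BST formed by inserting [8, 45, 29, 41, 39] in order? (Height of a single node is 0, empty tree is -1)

Insertion order: [8, 45, 29, 41, 39]
Tree (level-order array): [8, None, 45, 29, None, None, 41, 39]
Compute height bottom-up (empty subtree = -1):
  height(39) = 1 + max(-1, -1) = 0
  height(41) = 1 + max(0, -1) = 1
  height(29) = 1 + max(-1, 1) = 2
  height(45) = 1 + max(2, -1) = 3
  height(8) = 1 + max(-1, 3) = 4
Height = 4


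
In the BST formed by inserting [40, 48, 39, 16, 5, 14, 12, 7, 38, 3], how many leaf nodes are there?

Tree built from: [40, 48, 39, 16, 5, 14, 12, 7, 38, 3]
Tree (level-order array): [40, 39, 48, 16, None, None, None, 5, 38, 3, 14, None, None, None, None, 12, None, 7]
Rule: A leaf has 0 children.
Per-node child counts:
  node 40: 2 child(ren)
  node 39: 1 child(ren)
  node 16: 2 child(ren)
  node 5: 2 child(ren)
  node 3: 0 child(ren)
  node 14: 1 child(ren)
  node 12: 1 child(ren)
  node 7: 0 child(ren)
  node 38: 0 child(ren)
  node 48: 0 child(ren)
Matching nodes: [3, 7, 38, 48]
Count of leaf nodes: 4


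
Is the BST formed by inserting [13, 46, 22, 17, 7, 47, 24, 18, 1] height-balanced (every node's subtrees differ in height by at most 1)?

Tree (level-order array): [13, 7, 46, 1, None, 22, 47, None, None, 17, 24, None, None, None, 18]
Definition: a tree is height-balanced if, at every node, |h(left) - h(right)| <= 1 (empty subtree has height -1).
Bottom-up per-node check:
  node 1: h_left=-1, h_right=-1, diff=0 [OK], height=0
  node 7: h_left=0, h_right=-1, diff=1 [OK], height=1
  node 18: h_left=-1, h_right=-1, diff=0 [OK], height=0
  node 17: h_left=-1, h_right=0, diff=1 [OK], height=1
  node 24: h_left=-1, h_right=-1, diff=0 [OK], height=0
  node 22: h_left=1, h_right=0, diff=1 [OK], height=2
  node 47: h_left=-1, h_right=-1, diff=0 [OK], height=0
  node 46: h_left=2, h_right=0, diff=2 [FAIL (|2-0|=2 > 1)], height=3
  node 13: h_left=1, h_right=3, diff=2 [FAIL (|1-3|=2 > 1)], height=4
Node 46 violates the condition: |2 - 0| = 2 > 1.
Result: Not balanced


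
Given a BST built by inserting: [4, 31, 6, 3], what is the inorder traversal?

Tree insertion order: [4, 31, 6, 3]
Tree (level-order array): [4, 3, 31, None, None, 6]
Inorder traversal: [3, 4, 6, 31]


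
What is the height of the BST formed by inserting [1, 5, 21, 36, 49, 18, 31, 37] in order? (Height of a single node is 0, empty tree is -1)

Insertion order: [1, 5, 21, 36, 49, 18, 31, 37]
Tree (level-order array): [1, None, 5, None, 21, 18, 36, None, None, 31, 49, None, None, 37]
Compute height bottom-up (empty subtree = -1):
  height(18) = 1 + max(-1, -1) = 0
  height(31) = 1 + max(-1, -1) = 0
  height(37) = 1 + max(-1, -1) = 0
  height(49) = 1 + max(0, -1) = 1
  height(36) = 1 + max(0, 1) = 2
  height(21) = 1 + max(0, 2) = 3
  height(5) = 1 + max(-1, 3) = 4
  height(1) = 1 + max(-1, 4) = 5
Height = 5


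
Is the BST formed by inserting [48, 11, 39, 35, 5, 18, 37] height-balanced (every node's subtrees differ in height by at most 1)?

Tree (level-order array): [48, 11, None, 5, 39, None, None, 35, None, 18, 37]
Definition: a tree is height-balanced if, at every node, |h(left) - h(right)| <= 1 (empty subtree has height -1).
Bottom-up per-node check:
  node 5: h_left=-1, h_right=-1, diff=0 [OK], height=0
  node 18: h_left=-1, h_right=-1, diff=0 [OK], height=0
  node 37: h_left=-1, h_right=-1, diff=0 [OK], height=0
  node 35: h_left=0, h_right=0, diff=0 [OK], height=1
  node 39: h_left=1, h_right=-1, diff=2 [FAIL (|1--1|=2 > 1)], height=2
  node 11: h_left=0, h_right=2, diff=2 [FAIL (|0-2|=2 > 1)], height=3
  node 48: h_left=3, h_right=-1, diff=4 [FAIL (|3--1|=4 > 1)], height=4
Node 39 violates the condition: |1 - -1| = 2 > 1.
Result: Not balanced


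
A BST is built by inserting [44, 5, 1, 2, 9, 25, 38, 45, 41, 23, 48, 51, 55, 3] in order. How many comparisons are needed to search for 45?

Search path for 45: 44 -> 45
Found: True
Comparisons: 2


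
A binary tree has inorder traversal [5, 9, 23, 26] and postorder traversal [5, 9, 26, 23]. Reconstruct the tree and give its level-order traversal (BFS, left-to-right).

Inorder:   [5, 9, 23, 26]
Postorder: [5, 9, 26, 23]
Algorithm: postorder visits root last, so walk postorder right-to-left;
each value is the root of the current inorder slice — split it at that
value, recurse on the right subtree first, then the left.
Recursive splits:
  root=23; inorder splits into left=[5, 9], right=[26]
  root=26; inorder splits into left=[], right=[]
  root=9; inorder splits into left=[5], right=[]
  root=5; inorder splits into left=[], right=[]
Reconstructed level-order: [23, 9, 26, 5]


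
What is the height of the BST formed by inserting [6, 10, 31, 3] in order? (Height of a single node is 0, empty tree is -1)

Insertion order: [6, 10, 31, 3]
Tree (level-order array): [6, 3, 10, None, None, None, 31]
Compute height bottom-up (empty subtree = -1):
  height(3) = 1 + max(-1, -1) = 0
  height(31) = 1 + max(-1, -1) = 0
  height(10) = 1 + max(-1, 0) = 1
  height(6) = 1 + max(0, 1) = 2
Height = 2


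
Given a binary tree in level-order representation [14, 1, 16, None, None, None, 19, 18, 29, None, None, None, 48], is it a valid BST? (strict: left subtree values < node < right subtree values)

Level-order array: [14, 1, 16, None, None, None, 19, 18, 29, None, None, None, 48]
Validate using subtree bounds (lo, hi): at each node, require lo < value < hi,
then recurse left with hi=value and right with lo=value.
Preorder trace (stopping at first violation):
  at node 14 with bounds (-inf, +inf): OK
  at node 1 with bounds (-inf, 14): OK
  at node 16 with bounds (14, +inf): OK
  at node 19 with bounds (16, +inf): OK
  at node 18 with bounds (16, 19): OK
  at node 29 with bounds (19, +inf): OK
  at node 48 with bounds (29, +inf): OK
No violation found at any node.
Result: Valid BST


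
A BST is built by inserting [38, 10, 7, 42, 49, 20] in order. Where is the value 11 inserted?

Starting tree (level order): [38, 10, 42, 7, 20, None, 49]
Insertion path: 38 -> 10 -> 20
Result: insert 11 as left child of 20
Final tree (level order): [38, 10, 42, 7, 20, None, 49, None, None, 11]


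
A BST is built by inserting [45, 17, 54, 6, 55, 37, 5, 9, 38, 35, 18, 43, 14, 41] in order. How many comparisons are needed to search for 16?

Search path for 16: 45 -> 17 -> 6 -> 9 -> 14
Found: False
Comparisons: 5


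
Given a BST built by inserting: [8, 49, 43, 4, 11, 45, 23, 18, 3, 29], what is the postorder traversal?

Tree insertion order: [8, 49, 43, 4, 11, 45, 23, 18, 3, 29]
Tree (level-order array): [8, 4, 49, 3, None, 43, None, None, None, 11, 45, None, 23, None, None, 18, 29]
Postorder traversal: [3, 4, 18, 29, 23, 11, 45, 43, 49, 8]


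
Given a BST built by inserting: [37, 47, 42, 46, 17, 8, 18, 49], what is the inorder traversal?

Tree insertion order: [37, 47, 42, 46, 17, 8, 18, 49]
Tree (level-order array): [37, 17, 47, 8, 18, 42, 49, None, None, None, None, None, 46]
Inorder traversal: [8, 17, 18, 37, 42, 46, 47, 49]


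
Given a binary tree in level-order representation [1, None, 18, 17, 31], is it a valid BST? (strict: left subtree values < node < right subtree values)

Level-order array: [1, None, 18, 17, 31]
Validate using subtree bounds (lo, hi): at each node, require lo < value < hi,
then recurse left with hi=value and right with lo=value.
Preorder trace (stopping at first violation):
  at node 1 with bounds (-inf, +inf): OK
  at node 18 with bounds (1, +inf): OK
  at node 17 with bounds (1, 18): OK
  at node 31 with bounds (18, +inf): OK
No violation found at any node.
Result: Valid BST


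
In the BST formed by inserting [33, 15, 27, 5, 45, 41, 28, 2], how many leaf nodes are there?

Tree built from: [33, 15, 27, 5, 45, 41, 28, 2]
Tree (level-order array): [33, 15, 45, 5, 27, 41, None, 2, None, None, 28]
Rule: A leaf has 0 children.
Per-node child counts:
  node 33: 2 child(ren)
  node 15: 2 child(ren)
  node 5: 1 child(ren)
  node 2: 0 child(ren)
  node 27: 1 child(ren)
  node 28: 0 child(ren)
  node 45: 1 child(ren)
  node 41: 0 child(ren)
Matching nodes: [2, 28, 41]
Count of leaf nodes: 3


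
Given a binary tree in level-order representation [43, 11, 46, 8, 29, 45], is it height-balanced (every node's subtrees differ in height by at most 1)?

Tree (level-order array): [43, 11, 46, 8, 29, 45]
Definition: a tree is height-balanced if, at every node, |h(left) - h(right)| <= 1 (empty subtree has height -1).
Bottom-up per-node check:
  node 8: h_left=-1, h_right=-1, diff=0 [OK], height=0
  node 29: h_left=-1, h_right=-1, diff=0 [OK], height=0
  node 11: h_left=0, h_right=0, diff=0 [OK], height=1
  node 45: h_left=-1, h_right=-1, diff=0 [OK], height=0
  node 46: h_left=0, h_right=-1, diff=1 [OK], height=1
  node 43: h_left=1, h_right=1, diff=0 [OK], height=2
All nodes satisfy the balance condition.
Result: Balanced


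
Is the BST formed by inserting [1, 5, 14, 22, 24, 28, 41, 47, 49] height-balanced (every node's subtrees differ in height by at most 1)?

Tree (level-order array): [1, None, 5, None, 14, None, 22, None, 24, None, 28, None, 41, None, 47, None, 49]
Definition: a tree is height-balanced if, at every node, |h(left) - h(right)| <= 1 (empty subtree has height -1).
Bottom-up per-node check:
  node 49: h_left=-1, h_right=-1, diff=0 [OK], height=0
  node 47: h_left=-1, h_right=0, diff=1 [OK], height=1
  node 41: h_left=-1, h_right=1, diff=2 [FAIL (|-1-1|=2 > 1)], height=2
  node 28: h_left=-1, h_right=2, diff=3 [FAIL (|-1-2|=3 > 1)], height=3
  node 24: h_left=-1, h_right=3, diff=4 [FAIL (|-1-3|=4 > 1)], height=4
  node 22: h_left=-1, h_right=4, diff=5 [FAIL (|-1-4|=5 > 1)], height=5
  node 14: h_left=-1, h_right=5, diff=6 [FAIL (|-1-5|=6 > 1)], height=6
  node 5: h_left=-1, h_right=6, diff=7 [FAIL (|-1-6|=7 > 1)], height=7
  node 1: h_left=-1, h_right=7, diff=8 [FAIL (|-1-7|=8 > 1)], height=8
Node 41 violates the condition: |-1 - 1| = 2 > 1.
Result: Not balanced


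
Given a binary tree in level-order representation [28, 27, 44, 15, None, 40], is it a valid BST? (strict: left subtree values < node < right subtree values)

Level-order array: [28, 27, 44, 15, None, 40]
Validate using subtree bounds (lo, hi): at each node, require lo < value < hi,
then recurse left with hi=value and right with lo=value.
Preorder trace (stopping at first violation):
  at node 28 with bounds (-inf, +inf): OK
  at node 27 with bounds (-inf, 28): OK
  at node 15 with bounds (-inf, 27): OK
  at node 44 with bounds (28, +inf): OK
  at node 40 with bounds (28, 44): OK
No violation found at any node.
Result: Valid BST


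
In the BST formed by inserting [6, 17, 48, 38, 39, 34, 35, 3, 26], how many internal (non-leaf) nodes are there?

Tree built from: [6, 17, 48, 38, 39, 34, 35, 3, 26]
Tree (level-order array): [6, 3, 17, None, None, None, 48, 38, None, 34, 39, 26, 35]
Rule: An internal node has at least one child.
Per-node child counts:
  node 6: 2 child(ren)
  node 3: 0 child(ren)
  node 17: 1 child(ren)
  node 48: 1 child(ren)
  node 38: 2 child(ren)
  node 34: 2 child(ren)
  node 26: 0 child(ren)
  node 35: 0 child(ren)
  node 39: 0 child(ren)
Matching nodes: [6, 17, 48, 38, 34]
Count of internal (non-leaf) nodes: 5


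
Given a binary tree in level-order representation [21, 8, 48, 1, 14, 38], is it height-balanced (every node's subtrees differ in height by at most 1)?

Tree (level-order array): [21, 8, 48, 1, 14, 38]
Definition: a tree is height-balanced if, at every node, |h(left) - h(right)| <= 1 (empty subtree has height -1).
Bottom-up per-node check:
  node 1: h_left=-1, h_right=-1, diff=0 [OK], height=0
  node 14: h_left=-1, h_right=-1, diff=0 [OK], height=0
  node 8: h_left=0, h_right=0, diff=0 [OK], height=1
  node 38: h_left=-1, h_right=-1, diff=0 [OK], height=0
  node 48: h_left=0, h_right=-1, diff=1 [OK], height=1
  node 21: h_left=1, h_right=1, diff=0 [OK], height=2
All nodes satisfy the balance condition.
Result: Balanced


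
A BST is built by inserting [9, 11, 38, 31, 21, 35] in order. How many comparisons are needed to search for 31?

Search path for 31: 9 -> 11 -> 38 -> 31
Found: True
Comparisons: 4


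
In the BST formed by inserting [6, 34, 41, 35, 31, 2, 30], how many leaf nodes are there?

Tree built from: [6, 34, 41, 35, 31, 2, 30]
Tree (level-order array): [6, 2, 34, None, None, 31, 41, 30, None, 35]
Rule: A leaf has 0 children.
Per-node child counts:
  node 6: 2 child(ren)
  node 2: 0 child(ren)
  node 34: 2 child(ren)
  node 31: 1 child(ren)
  node 30: 0 child(ren)
  node 41: 1 child(ren)
  node 35: 0 child(ren)
Matching nodes: [2, 30, 35]
Count of leaf nodes: 3


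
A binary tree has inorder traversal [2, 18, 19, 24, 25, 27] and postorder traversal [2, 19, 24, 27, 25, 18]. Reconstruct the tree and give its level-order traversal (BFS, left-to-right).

Inorder:   [2, 18, 19, 24, 25, 27]
Postorder: [2, 19, 24, 27, 25, 18]
Algorithm: postorder visits root last, so walk postorder right-to-left;
each value is the root of the current inorder slice — split it at that
value, recurse on the right subtree first, then the left.
Recursive splits:
  root=18; inorder splits into left=[2], right=[19, 24, 25, 27]
  root=25; inorder splits into left=[19, 24], right=[27]
  root=27; inorder splits into left=[], right=[]
  root=24; inorder splits into left=[19], right=[]
  root=19; inorder splits into left=[], right=[]
  root=2; inorder splits into left=[], right=[]
Reconstructed level-order: [18, 2, 25, 24, 27, 19]


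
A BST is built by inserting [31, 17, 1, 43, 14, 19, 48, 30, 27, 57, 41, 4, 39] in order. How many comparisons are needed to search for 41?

Search path for 41: 31 -> 43 -> 41
Found: True
Comparisons: 3


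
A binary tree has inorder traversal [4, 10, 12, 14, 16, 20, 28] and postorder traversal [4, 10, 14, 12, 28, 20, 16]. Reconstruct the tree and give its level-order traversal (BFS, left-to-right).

Inorder:   [4, 10, 12, 14, 16, 20, 28]
Postorder: [4, 10, 14, 12, 28, 20, 16]
Algorithm: postorder visits root last, so walk postorder right-to-left;
each value is the root of the current inorder slice — split it at that
value, recurse on the right subtree first, then the left.
Recursive splits:
  root=16; inorder splits into left=[4, 10, 12, 14], right=[20, 28]
  root=20; inorder splits into left=[], right=[28]
  root=28; inorder splits into left=[], right=[]
  root=12; inorder splits into left=[4, 10], right=[14]
  root=14; inorder splits into left=[], right=[]
  root=10; inorder splits into left=[4], right=[]
  root=4; inorder splits into left=[], right=[]
Reconstructed level-order: [16, 12, 20, 10, 14, 28, 4]


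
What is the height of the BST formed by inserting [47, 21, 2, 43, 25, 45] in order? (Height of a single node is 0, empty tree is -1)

Insertion order: [47, 21, 2, 43, 25, 45]
Tree (level-order array): [47, 21, None, 2, 43, None, None, 25, 45]
Compute height bottom-up (empty subtree = -1):
  height(2) = 1 + max(-1, -1) = 0
  height(25) = 1 + max(-1, -1) = 0
  height(45) = 1 + max(-1, -1) = 0
  height(43) = 1 + max(0, 0) = 1
  height(21) = 1 + max(0, 1) = 2
  height(47) = 1 + max(2, -1) = 3
Height = 3


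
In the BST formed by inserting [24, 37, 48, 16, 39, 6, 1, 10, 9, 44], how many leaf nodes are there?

Tree built from: [24, 37, 48, 16, 39, 6, 1, 10, 9, 44]
Tree (level-order array): [24, 16, 37, 6, None, None, 48, 1, 10, 39, None, None, None, 9, None, None, 44]
Rule: A leaf has 0 children.
Per-node child counts:
  node 24: 2 child(ren)
  node 16: 1 child(ren)
  node 6: 2 child(ren)
  node 1: 0 child(ren)
  node 10: 1 child(ren)
  node 9: 0 child(ren)
  node 37: 1 child(ren)
  node 48: 1 child(ren)
  node 39: 1 child(ren)
  node 44: 0 child(ren)
Matching nodes: [1, 9, 44]
Count of leaf nodes: 3


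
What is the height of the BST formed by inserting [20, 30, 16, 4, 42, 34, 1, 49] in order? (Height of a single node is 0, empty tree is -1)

Insertion order: [20, 30, 16, 4, 42, 34, 1, 49]
Tree (level-order array): [20, 16, 30, 4, None, None, 42, 1, None, 34, 49]
Compute height bottom-up (empty subtree = -1):
  height(1) = 1 + max(-1, -1) = 0
  height(4) = 1 + max(0, -1) = 1
  height(16) = 1 + max(1, -1) = 2
  height(34) = 1 + max(-1, -1) = 0
  height(49) = 1 + max(-1, -1) = 0
  height(42) = 1 + max(0, 0) = 1
  height(30) = 1 + max(-1, 1) = 2
  height(20) = 1 + max(2, 2) = 3
Height = 3


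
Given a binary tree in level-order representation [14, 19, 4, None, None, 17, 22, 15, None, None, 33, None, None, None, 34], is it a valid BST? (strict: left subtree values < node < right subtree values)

Level-order array: [14, 19, 4, None, None, 17, 22, 15, None, None, 33, None, None, None, 34]
Validate using subtree bounds (lo, hi): at each node, require lo < value < hi,
then recurse left with hi=value and right with lo=value.
Preorder trace (stopping at first violation):
  at node 14 with bounds (-inf, +inf): OK
  at node 19 with bounds (-inf, 14): VIOLATION
Node 19 violates its bound: not (-inf < 19 < 14).
Result: Not a valid BST


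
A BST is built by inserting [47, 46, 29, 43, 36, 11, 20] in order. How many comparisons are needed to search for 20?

Search path for 20: 47 -> 46 -> 29 -> 11 -> 20
Found: True
Comparisons: 5


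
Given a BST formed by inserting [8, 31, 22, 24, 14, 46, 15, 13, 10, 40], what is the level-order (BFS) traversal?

Tree insertion order: [8, 31, 22, 24, 14, 46, 15, 13, 10, 40]
Tree (level-order array): [8, None, 31, 22, 46, 14, 24, 40, None, 13, 15, None, None, None, None, 10]
BFS from the root, enqueuing left then right child of each popped node:
  queue [8] -> pop 8, enqueue [31], visited so far: [8]
  queue [31] -> pop 31, enqueue [22, 46], visited so far: [8, 31]
  queue [22, 46] -> pop 22, enqueue [14, 24], visited so far: [8, 31, 22]
  queue [46, 14, 24] -> pop 46, enqueue [40], visited so far: [8, 31, 22, 46]
  queue [14, 24, 40] -> pop 14, enqueue [13, 15], visited so far: [8, 31, 22, 46, 14]
  queue [24, 40, 13, 15] -> pop 24, enqueue [none], visited so far: [8, 31, 22, 46, 14, 24]
  queue [40, 13, 15] -> pop 40, enqueue [none], visited so far: [8, 31, 22, 46, 14, 24, 40]
  queue [13, 15] -> pop 13, enqueue [10], visited so far: [8, 31, 22, 46, 14, 24, 40, 13]
  queue [15, 10] -> pop 15, enqueue [none], visited so far: [8, 31, 22, 46, 14, 24, 40, 13, 15]
  queue [10] -> pop 10, enqueue [none], visited so far: [8, 31, 22, 46, 14, 24, 40, 13, 15, 10]
Result: [8, 31, 22, 46, 14, 24, 40, 13, 15, 10]


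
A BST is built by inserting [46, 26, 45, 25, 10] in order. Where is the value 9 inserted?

Starting tree (level order): [46, 26, None, 25, 45, 10]
Insertion path: 46 -> 26 -> 25 -> 10
Result: insert 9 as left child of 10
Final tree (level order): [46, 26, None, 25, 45, 10, None, None, None, 9]


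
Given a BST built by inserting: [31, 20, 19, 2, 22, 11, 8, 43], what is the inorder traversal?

Tree insertion order: [31, 20, 19, 2, 22, 11, 8, 43]
Tree (level-order array): [31, 20, 43, 19, 22, None, None, 2, None, None, None, None, 11, 8]
Inorder traversal: [2, 8, 11, 19, 20, 22, 31, 43]


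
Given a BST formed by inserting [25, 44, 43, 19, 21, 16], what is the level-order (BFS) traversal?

Tree insertion order: [25, 44, 43, 19, 21, 16]
Tree (level-order array): [25, 19, 44, 16, 21, 43]
BFS from the root, enqueuing left then right child of each popped node:
  queue [25] -> pop 25, enqueue [19, 44], visited so far: [25]
  queue [19, 44] -> pop 19, enqueue [16, 21], visited so far: [25, 19]
  queue [44, 16, 21] -> pop 44, enqueue [43], visited so far: [25, 19, 44]
  queue [16, 21, 43] -> pop 16, enqueue [none], visited so far: [25, 19, 44, 16]
  queue [21, 43] -> pop 21, enqueue [none], visited so far: [25, 19, 44, 16, 21]
  queue [43] -> pop 43, enqueue [none], visited so far: [25, 19, 44, 16, 21, 43]
Result: [25, 19, 44, 16, 21, 43]


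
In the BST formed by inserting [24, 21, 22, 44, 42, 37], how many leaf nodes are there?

Tree built from: [24, 21, 22, 44, 42, 37]
Tree (level-order array): [24, 21, 44, None, 22, 42, None, None, None, 37]
Rule: A leaf has 0 children.
Per-node child counts:
  node 24: 2 child(ren)
  node 21: 1 child(ren)
  node 22: 0 child(ren)
  node 44: 1 child(ren)
  node 42: 1 child(ren)
  node 37: 0 child(ren)
Matching nodes: [22, 37]
Count of leaf nodes: 2


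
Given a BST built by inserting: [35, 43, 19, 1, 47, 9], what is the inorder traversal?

Tree insertion order: [35, 43, 19, 1, 47, 9]
Tree (level-order array): [35, 19, 43, 1, None, None, 47, None, 9]
Inorder traversal: [1, 9, 19, 35, 43, 47]


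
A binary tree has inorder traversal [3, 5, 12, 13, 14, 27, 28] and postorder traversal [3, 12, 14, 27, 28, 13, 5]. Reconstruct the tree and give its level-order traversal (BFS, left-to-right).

Inorder:   [3, 5, 12, 13, 14, 27, 28]
Postorder: [3, 12, 14, 27, 28, 13, 5]
Algorithm: postorder visits root last, so walk postorder right-to-left;
each value is the root of the current inorder slice — split it at that
value, recurse on the right subtree first, then the left.
Recursive splits:
  root=5; inorder splits into left=[3], right=[12, 13, 14, 27, 28]
  root=13; inorder splits into left=[12], right=[14, 27, 28]
  root=28; inorder splits into left=[14, 27], right=[]
  root=27; inorder splits into left=[14], right=[]
  root=14; inorder splits into left=[], right=[]
  root=12; inorder splits into left=[], right=[]
  root=3; inorder splits into left=[], right=[]
Reconstructed level-order: [5, 3, 13, 12, 28, 27, 14]


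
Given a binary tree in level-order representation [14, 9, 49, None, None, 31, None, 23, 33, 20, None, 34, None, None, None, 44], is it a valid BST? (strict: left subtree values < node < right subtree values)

Level-order array: [14, 9, 49, None, None, 31, None, 23, 33, 20, None, 34, None, None, None, 44]
Validate using subtree bounds (lo, hi): at each node, require lo < value < hi,
then recurse left with hi=value and right with lo=value.
Preorder trace (stopping at first violation):
  at node 14 with bounds (-inf, +inf): OK
  at node 9 with bounds (-inf, 14): OK
  at node 49 with bounds (14, +inf): OK
  at node 31 with bounds (14, 49): OK
  at node 23 with bounds (14, 31): OK
  at node 20 with bounds (14, 23): OK
  at node 33 with bounds (31, 49): OK
  at node 34 with bounds (31, 33): VIOLATION
Node 34 violates its bound: not (31 < 34 < 33).
Result: Not a valid BST


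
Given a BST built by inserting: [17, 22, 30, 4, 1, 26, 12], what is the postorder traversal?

Tree insertion order: [17, 22, 30, 4, 1, 26, 12]
Tree (level-order array): [17, 4, 22, 1, 12, None, 30, None, None, None, None, 26]
Postorder traversal: [1, 12, 4, 26, 30, 22, 17]


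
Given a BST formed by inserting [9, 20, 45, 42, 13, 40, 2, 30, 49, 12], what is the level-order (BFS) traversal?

Tree insertion order: [9, 20, 45, 42, 13, 40, 2, 30, 49, 12]
Tree (level-order array): [9, 2, 20, None, None, 13, 45, 12, None, 42, 49, None, None, 40, None, None, None, 30]
BFS from the root, enqueuing left then right child of each popped node:
  queue [9] -> pop 9, enqueue [2, 20], visited so far: [9]
  queue [2, 20] -> pop 2, enqueue [none], visited so far: [9, 2]
  queue [20] -> pop 20, enqueue [13, 45], visited so far: [9, 2, 20]
  queue [13, 45] -> pop 13, enqueue [12], visited so far: [9, 2, 20, 13]
  queue [45, 12] -> pop 45, enqueue [42, 49], visited so far: [9, 2, 20, 13, 45]
  queue [12, 42, 49] -> pop 12, enqueue [none], visited so far: [9, 2, 20, 13, 45, 12]
  queue [42, 49] -> pop 42, enqueue [40], visited so far: [9, 2, 20, 13, 45, 12, 42]
  queue [49, 40] -> pop 49, enqueue [none], visited so far: [9, 2, 20, 13, 45, 12, 42, 49]
  queue [40] -> pop 40, enqueue [30], visited so far: [9, 2, 20, 13, 45, 12, 42, 49, 40]
  queue [30] -> pop 30, enqueue [none], visited so far: [9, 2, 20, 13, 45, 12, 42, 49, 40, 30]
Result: [9, 2, 20, 13, 45, 12, 42, 49, 40, 30]


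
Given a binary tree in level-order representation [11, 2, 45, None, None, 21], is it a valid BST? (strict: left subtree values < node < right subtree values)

Level-order array: [11, 2, 45, None, None, 21]
Validate using subtree bounds (lo, hi): at each node, require lo < value < hi,
then recurse left with hi=value and right with lo=value.
Preorder trace (stopping at first violation):
  at node 11 with bounds (-inf, +inf): OK
  at node 2 with bounds (-inf, 11): OK
  at node 45 with bounds (11, +inf): OK
  at node 21 with bounds (11, 45): OK
No violation found at any node.
Result: Valid BST


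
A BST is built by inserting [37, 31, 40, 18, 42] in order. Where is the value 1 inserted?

Starting tree (level order): [37, 31, 40, 18, None, None, 42]
Insertion path: 37 -> 31 -> 18
Result: insert 1 as left child of 18
Final tree (level order): [37, 31, 40, 18, None, None, 42, 1]


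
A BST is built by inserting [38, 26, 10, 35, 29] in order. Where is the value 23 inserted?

Starting tree (level order): [38, 26, None, 10, 35, None, None, 29]
Insertion path: 38 -> 26 -> 10
Result: insert 23 as right child of 10
Final tree (level order): [38, 26, None, 10, 35, None, 23, 29]


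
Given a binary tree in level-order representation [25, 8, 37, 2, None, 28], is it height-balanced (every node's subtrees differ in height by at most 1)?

Tree (level-order array): [25, 8, 37, 2, None, 28]
Definition: a tree is height-balanced if, at every node, |h(left) - h(right)| <= 1 (empty subtree has height -1).
Bottom-up per-node check:
  node 2: h_left=-1, h_right=-1, diff=0 [OK], height=0
  node 8: h_left=0, h_right=-1, diff=1 [OK], height=1
  node 28: h_left=-1, h_right=-1, diff=0 [OK], height=0
  node 37: h_left=0, h_right=-1, diff=1 [OK], height=1
  node 25: h_left=1, h_right=1, diff=0 [OK], height=2
All nodes satisfy the balance condition.
Result: Balanced


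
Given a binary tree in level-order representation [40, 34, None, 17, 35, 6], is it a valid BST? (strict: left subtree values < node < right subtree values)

Level-order array: [40, 34, None, 17, 35, 6]
Validate using subtree bounds (lo, hi): at each node, require lo < value < hi,
then recurse left with hi=value and right with lo=value.
Preorder trace (stopping at first violation):
  at node 40 with bounds (-inf, +inf): OK
  at node 34 with bounds (-inf, 40): OK
  at node 17 with bounds (-inf, 34): OK
  at node 6 with bounds (-inf, 17): OK
  at node 35 with bounds (34, 40): OK
No violation found at any node.
Result: Valid BST


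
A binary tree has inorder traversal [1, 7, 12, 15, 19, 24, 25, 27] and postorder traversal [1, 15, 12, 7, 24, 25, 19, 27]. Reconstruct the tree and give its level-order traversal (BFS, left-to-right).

Inorder:   [1, 7, 12, 15, 19, 24, 25, 27]
Postorder: [1, 15, 12, 7, 24, 25, 19, 27]
Algorithm: postorder visits root last, so walk postorder right-to-left;
each value is the root of the current inorder slice — split it at that
value, recurse on the right subtree first, then the left.
Recursive splits:
  root=27; inorder splits into left=[1, 7, 12, 15, 19, 24, 25], right=[]
  root=19; inorder splits into left=[1, 7, 12, 15], right=[24, 25]
  root=25; inorder splits into left=[24], right=[]
  root=24; inorder splits into left=[], right=[]
  root=7; inorder splits into left=[1], right=[12, 15]
  root=12; inorder splits into left=[], right=[15]
  root=15; inorder splits into left=[], right=[]
  root=1; inorder splits into left=[], right=[]
Reconstructed level-order: [27, 19, 7, 25, 1, 12, 24, 15]


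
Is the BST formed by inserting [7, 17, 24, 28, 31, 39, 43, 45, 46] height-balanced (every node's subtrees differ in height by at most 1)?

Tree (level-order array): [7, None, 17, None, 24, None, 28, None, 31, None, 39, None, 43, None, 45, None, 46]
Definition: a tree is height-balanced if, at every node, |h(left) - h(right)| <= 1 (empty subtree has height -1).
Bottom-up per-node check:
  node 46: h_left=-1, h_right=-1, diff=0 [OK], height=0
  node 45: h_left=-1, h_right=0, diff=1 [OK], height=1
  node 43: h_left=-1, h_right=1, diff=2 [FAIL (|-1-1|=2 > 1)], height=2
  node 39: h_left=-1, h_right=2, diff=3 [FAIL (|-1-2|=3 > 1)], height=3
  node 31: h_left=-1, h_right=3, diff=4 [FAIL (|-1-3|=4 > 1)], height=4
  node 28: h_left=-1, h_right=4, diff=5 [FAIL (|-1-4|=5 > 1)], height=5
  node 24: h_left=-1, h_right=5, diff=6 [FAIL (|-1-5|=6 > 1)], height=6
  node 17: h_left=-1, h_right=6, diff=7 [FAIL (|-1-6|=7 > 1)], height=7
  node 7: h_left=-1, h_right=7, diff=8 [FAIL (|-1-7|=8 > 1)], height=8
Node 43 violates the condition: |-1 - 1| = 2 > 1.
Result: Not balanced


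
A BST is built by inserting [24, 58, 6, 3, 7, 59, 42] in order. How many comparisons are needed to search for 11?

Search path for 11: 24 -> 6 -> 7
Found: False
Comparisons: 3


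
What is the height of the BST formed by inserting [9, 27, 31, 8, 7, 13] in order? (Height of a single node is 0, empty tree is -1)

Insertion order: [9, 27, 31, 8, 7, 13]
Tree (level-order array): [9, 8, 27, 7, None, 13, 31]
Compute height bottom-up (empty subtree = -1):
  height(7) = 1 + max(-1, -1) = 0
  height(8) = 1 + max(0, -1) = 1
  height(13) = 1 + max(-1, -1) = 0
  height(31) = 1 + max(-1, -1) = 0
  height(27) = 1 + max(0, 0) = 1
  height(9) = 1 + max(1, 1) = 2
Height = 2


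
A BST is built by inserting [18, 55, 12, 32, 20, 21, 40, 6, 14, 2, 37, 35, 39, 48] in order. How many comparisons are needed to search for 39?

Search path for 39: 18 -> 55 -> 32 -> 40 -> 37 -> 39
Found: True
Comparisons: 6


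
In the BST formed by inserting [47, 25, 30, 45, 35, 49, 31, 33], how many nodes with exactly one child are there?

Tree built from: [47, 25, 30, 45, 35, 49, 31, 33]
Tree (level-order array): [47, 25, 49, None, 30, None, None, None, 45, 35, None, 31, None, None, 33]
Rule: These are nodes with exactly 1 non-null child.
Per-node child counts:
  node 47: 2 child(ren)
  node 25: 1 child(ren)
  node 30: 1 child(ren)
  node 45: 1 child(ren)
  node 35: 1 child(ren)
  node 31: 1 child(ren)
  node 33: 0 child(ren)
  node 49: 0 child(ren)
Matching nodes: [25, 30, 45, 35, 31]
Count of nodes with exactly one child: 5


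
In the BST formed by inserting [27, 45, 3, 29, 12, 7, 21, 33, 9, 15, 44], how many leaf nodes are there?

Tree built from: [27, 45, 3, 29, 12, 7, 21, 33, 9, 15, 44]
Tree (level-order array): [27, 3, 45, None, 12, 29, None, 7, 21, None, 33, None, 9, 15, None, None, 44]
Rule: A leaf has 0 children.
Per-node child counts:
  node 27: 2 child(ren)
  node 3: 1 child(ren)
  node 12: 2 child(ren)
  node 7: 1 child(ren)
  node 9: 0 child(ren)
  node 21: 1 child(ren)
  node 15: 0 child(ren)
  node 45: 1 child(ren)
  node 29: 1 child(ren)
  node 33: 1 child(ren)
  node 44: 0 child(ren)
Matching nodes: [9, 15, 44]
Count of leaf nodes: 3


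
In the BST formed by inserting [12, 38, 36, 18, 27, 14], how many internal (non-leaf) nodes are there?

Tree built from: [12, 38, 36, 18, 27, 14]
Tree (level-order array): [12, None, 38, 36, None, 18, None, 14, 27]
Rule: An internal node has at least one child.
Per-node child counts:
  node 12: 1 child(ren)
  node 38: 1 child(ren)
  node 36: 1 child(ren)
  node 18: 2 child(ren)
  node 14: 0 child(ren)
  node 27: 0 child(ren)
Matching nodes: [12, 38, 36, 18]
Count of internal (non-leaf) nodes: 4


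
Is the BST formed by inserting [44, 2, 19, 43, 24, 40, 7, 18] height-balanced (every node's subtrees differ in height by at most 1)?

Tree (level-order array): [44, 2, None, None, 19, 7, 43, None, 18, 24, None, None, None, None, 40]
Definition: a tree is height-balanced if, at every node, |h(left) - h(right)| <= 1 (empty subtree has height -1).
Bottom-up per-node check:
  node 18: h_left=-1, h_right=-1, diff=0 [OK], height=0
  node 7: h_left=-1, h_right=0, diff=1 [OK], height=1
  node 40: h_left=-1, h_right=-1, diff=0 [OK], height=0
  node 24: h_left=-1, h_right=0, diff=1 [OK], height=1
  node 43: h_left=1, h_right=-1, diff=2 [FAIL (|1--1|=2 > 1)], height=2
  node 19: h_left=1, h_right=2, diff=1 [OK], height=3
  node 2: h_left=-1, h_right=3, diff=4 [FAIL (|-1-3|=4 > 1)], height=4
  node 44: h_left=4, h_right=-1, diff=5 [FAIL (|4--1|=5 > 1)], height=5
Node 43 violates the condition: |1 - -1| = 2 > 1.
Result: Not balanced


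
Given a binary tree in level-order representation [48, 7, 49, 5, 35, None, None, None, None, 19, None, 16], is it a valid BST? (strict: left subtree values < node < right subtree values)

Level-order array: [48, 7, 49, 5, 35, None, None, None, None, 19, None, 16]
Validate using subtree bounds (lo, hi): at each node, require lo < value < hi,
then recurse left with hi=value and right with lo=value.
Preorder trace (stopping at first violation):
  at node 48 with bounds (-inf, +inf): OK
  at node 7 with bounds (-inf, 48): OK
  at node 5 with bounds (-inf, 7): OK
  at node 35 with bounds (7, 48): OK
  at node 19 with bounds (7, 35): OK
  at node 16 with bounds (7, 19): OK
  at node 49 with bounds (48, +inf): OK
No violation found at any node.
Result: Valid BST


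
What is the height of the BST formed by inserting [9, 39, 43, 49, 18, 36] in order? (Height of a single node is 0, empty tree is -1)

Insertion order: [9, 39, 43, 49, 18, 36]
Tree (level-order array): [9, None, 39, 18, 43, None, 36, None, 49]
Compute height bottom-up (empty subtree = -1):
  height(36) = 1 + max(-1, -1) = 0
  height(18) = 1 + max(-1, 0) = 1
  height(49) = 1 + max(-1, -1) = 0
  height(43) = 1 + max(-1, 0) = 1
  height(39) = 1 + max(1, 1) = 2
  height(9) = 1 + max(-1, 2) = 3
Height = 3
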